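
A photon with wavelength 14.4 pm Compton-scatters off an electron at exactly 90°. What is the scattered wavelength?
16.8263 pm

Using the Compton formula: λ' = λ + λ_C(1 − cos θ)

For θ = 90°, cos θ = 0 (exact) = 0.0000, so:
1 − cos 90° = 1 − (0) = 1.0000

Δλ = λ_C × 1.0000 = 2.4263 × 1.0000 = 2.4263 pm

λ' = 14.4 + 2.4263 = 16.8263 pm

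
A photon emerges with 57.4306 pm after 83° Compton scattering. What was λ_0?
55.3000 pm

From λ' = λ + Δλ, we have λ = λ' - Δλ

First calculate the Compton shift:
Δλ = λ_C(1 - cos θ)
Δλ = 2.4263 × (1 - cos(83°))
Δλ = 2.4263 × 0.8781
Δλ = 2.1306 pm

Initial wavelength:
λ = λ' - Δλ
λ = 57.4306 - 2.1306
λ = 55.3000 pm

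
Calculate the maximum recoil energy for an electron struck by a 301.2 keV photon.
162.9630 keV

Maximum energy transfer occurs at θ = 180° (backscattering).

Initial photon: E₀ = 301.2 keV → λ₀ = 4.1163 pm

Maximum Compton shift (at 180°):
Δλ_max = 2λ_C = 2 × 2.4263 = 4.8526 pm

Final wavelength:
λ' = 4.1163 + 4.8526 = 8.9690 pm

Minimum photon energy (maximum energy to electron):
E'_min = hc/λ' = 138.2370 keV

Maximum electron kinetic energy:
K_max = E₀ - E'_min = 301.2000 - 138.2370 = 162.9630 keV

(Intermediate values are shown rounded; full precision is carried through to the final answer.)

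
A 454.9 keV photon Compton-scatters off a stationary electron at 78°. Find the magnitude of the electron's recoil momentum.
2.5499e-22 kg·m/s

The electron is initially at rest, so by conservation of momentum:
p⃗_e = p⃗₀ − p⃗'  (incident photon momentum minus scattered photon momentum)

Photon momentum magnitudes (p = h/λ = E/c):
λ₀ = hc/E₀ = 2.7255 pm → p₀ = h/λ₀ = 2.4311e-22 kg·m/s
Δλ = λ_C(1 − cos 78°) = 1.9219 pm
λ' = 4.6474 pm → p' = h/λ' = 1.4258e-22 kg·m/s

The scattered photon makes angle θ = 78° with the incident direction, so by the law of cosines:
|p⃗_e|² = p₀² + p'² − 2p₀p'cos θ
|p⃗_e|² = (2.4311e-22)² + (1.4258e-22)² − 2·2.4311e-22·1.4258e-22·cos(78°)
|p⃗_e| = 2.5499e-22 kg·m/s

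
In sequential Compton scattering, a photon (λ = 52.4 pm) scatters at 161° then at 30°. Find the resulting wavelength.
57.4455 pm

Apply Compton shift twice:

First scattering at θ₁ = 161°:
Δλ₁ = λ_C(1 - cos(161°))
Δλ₁ = 2.4263 × 1.9455
Δλ₁ = 4.7204 pm

After first scattering:
λ₁ = 52.4 + 4.7204 = 57.1204 pm

Second scattering at θ₂ = 30°:
Δλ₂ = λ_C(1 - cos(30°))
Δλ₂ = 2.4263 × 0.1340
Δλ₂ = 0.3251 pm

Final wavelength:
λ₂ = 57.1204 + 0.3251 = 57.4455 pm

Total shift: Δλ_total = 4.7204 + 0.3251 = 5.0455 pm

(Intermediate values are shown rounded; full precision is carried through to the final answer.)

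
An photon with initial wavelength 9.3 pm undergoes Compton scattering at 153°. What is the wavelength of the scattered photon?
13.8882 pm

Using the Compton scattering formula:
λ' = λ + Δλ = λ + λ_C(1 - cos θ)

Given:
- Initial wavelength λ = 9.3 pm
- Scattering angle θ = 153°
- Compton wavelength λ_C ≈ 2.4263 pm

Calculate the shift:
Δλ = 2.4263 × (1 - cos(153°))
Δλ = 2.4263 × 1.8910
Δλ = 4.5882 pm

Final wavelength:
λ' = 9.3 + 4.5882 = 13.8882 pm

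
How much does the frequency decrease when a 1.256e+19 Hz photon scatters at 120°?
1.662e+18 Hz (decrease)

Convert frequency to wavelength (c = 299792458 m/s):
λ₀ = c/f₀ = 299792458/1.256e+19 = 2.3868826e-11 m = 23.8688 pm

Calculate Compton shift:
Δλ = λ_C(1 - cos(120°)) = 3.6395 pm

Final wavelength:
λ' = λ₀ + Δλ = 23.8688 + 3.6395 = 27.5083 pm

Final frequency:
f' = c/λ' = 299792458/2.7508292e-11 = 1.0898258e+19 Hz

Frequency shift (decrease):
Δf = f₀ - f' = 1.256e+19 - 1.0898258e+19 = 1.662e+18 Hz

(Intermediate values are shown rounded; full precision is carried through to the final answer.)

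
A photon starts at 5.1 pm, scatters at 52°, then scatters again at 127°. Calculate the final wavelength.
9.9190 pm

Apply Compton shift twice:

First scattering at θ₁ = 52°:
Δλ₁ = λ_C(1 - cos(52°))
Δλ₁ = 2.4263 × 0.3843
Δλ₁ = 0.9325 pm

After first scattering:
λ₁ = 5.1 + 0.9325 = 6.0325 pm

Second scattering at θ₂ = 127°:
Δλ₂ = λ_C(1 - cos(127°))
Δλ₂ = 2.4263 × 1.6018
Δλ₂ = 3.8865 pm

Final wavelength:
λ₂ = 6.0325 + 3.8865 = 9.9190 pm

Total shift: Δλ_total = 0.9325 + 3.8865 = 4.8190 pm

(Intermediate values are shown rounded; full precision is carried through to the final answer.)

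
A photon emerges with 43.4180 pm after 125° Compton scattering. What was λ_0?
39.6000 pm

From λ' = λ + Δλ, we have λ = λ' - Δλ

First calculate the Compton shift:
Δλ = λ_C(1 - cos θ)
Δλ = 2.4263 × (1 - cos(125°))
Δλ = 2.4263 × 1.5736
Δλ = 3.8180 pm

Initial wavelength:
λ = λ' - Δλ
λ = 43.4180 - 3.8180
λ = 39.6000 pm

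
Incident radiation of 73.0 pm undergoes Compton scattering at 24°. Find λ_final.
73.2098 pm

Using the Compton scattering formula:
λ' = λ + Δλ = λ + λ_C(1 - cos θ)

Given:
- Initial wavelength λ = 73.0 pm
- Scattering angle θ = 24°
- Compton wavelength λ_C ≈ 2.4263 pm

Calculate the shift:
Δλ = 2.4263 × (1 - cos(24°))
Δλ = 2.4263 × 0.0865
Δλ = 0.2098 pm

Final wavelength:
λ' = 73.0 + 0.2098 = 73.2098 pm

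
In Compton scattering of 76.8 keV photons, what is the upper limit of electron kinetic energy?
17.7498 keV

Maximum energy transfer occurs at θ = 180° (backscattering).

Initial photon: E₀ = 76.8 keV → λ₀ = 16.1438 pm

Maximum Compton shift (at 180°):
Δλ_max = 2λ_C = 2 × 2.4263 = 4.8526 pm

Final wavelength:
λ' = 16.1438 + 4.8526 = 20.9964 pm

Minimum photon energy (maximum energy to electron):
E'_min = hc/λ' = 59.0502 keV

Maximum electron kinetic energy:
K_max = E₀ - E'_min = 76.8000 - 59.0502 = 17.7498 keV

(Intermediate values are shown rounded; full precision is carried through to the final answer.)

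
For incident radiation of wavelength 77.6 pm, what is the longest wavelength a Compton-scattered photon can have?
82.4526 pm (at θ = 180°)

The Compton shift is Δλ = λ_C(1 − cos θ).

Since cos θ ranges from −1 to 1, the factor (1 − cos θ) ranges from 0 to 2; the maximum shift occurs at θ = 180° (backscattering):
Δλ_max = 2λ_C = 2 × 2.4263 pm = 4.8526 pm

Maximum scattered wavelength:
λ'_max = λ₀ + Δλ_max = 77.6 + 4.8526 = 82.4526 pm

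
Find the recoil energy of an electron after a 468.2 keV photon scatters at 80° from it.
201.7443 keV

By energy conservation: K_e = E_initial - E_final

First find the scattered photon energy:
Initial wavelength: λ = hc/E = 2.6481 pm
Compton shift: Δλ = λ_C(1 - cos(80°)) = 2.0050 pm
Final wavelength: λ' = 2.6481 + 2.0050 = 4.6531 pm
Final photon energy: E' = hc/λ' = 266.4557 keV

Electron kinetic energy:
K_e = E - E' = 468.2000 - 266.4557 = 201.7443 keV

(Intermediate values are shown rounded; full precision is carried through to the final answer.)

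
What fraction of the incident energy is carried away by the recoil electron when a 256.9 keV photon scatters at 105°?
0.3876 (or 38.76%)

Calculate initial and final photon energies:

Initial: E₀ = 256.9 keV → λ₀ = 4.8262 pm
Compton shift: Δλ = 3.0543 pm
Final wavelength: λ' = 7.8805 pm
Final energy: E' = 157.3313 keV

Fractional energy loss:
(E₀ - E')/E₀ = (256.9000 - 157.3313)/256.9000
= 99.5687/256.9000
= 0.3876
= 38.76%

(Intermediate values are shown rounded; full precision is carried through to the final answer.)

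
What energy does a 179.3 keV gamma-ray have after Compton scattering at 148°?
108.7691 keV

First convert energy to wavelength:
λ = hc/E, with hc ≈ 1239.842 keV·pm (i.e. 1239.842 eV·nm)

For E = 179.3 keV = 179300 eV:
λ = 1239.842 keV·pm / 179.3 keV
λ = 6.9149 pm

Calculate the Compton shift:
Δλ = λ_C(1 - cos(148°)) = 2.4263 × 1.8480
Δλ = 4.4839 pm

Final wavelength:
λ' = 6.9149 + 4.4839 = 11.3988 pm

Final energy:
E' = hc/λ' = 1239.842 / 11.3988 = 108.7691 keV

(Intermediate values are shown rounded; full precision is carried through to the final answer.)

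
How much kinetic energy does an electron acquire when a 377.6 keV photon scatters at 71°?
125.5925 keV

By energy conservation: K_e = E_initial - E_final

First find the scattered photon energy:
Initial wavelength: λ = hc/E = 3.2835 pm
Compton shift: Δλ = λ_C(1 - cos(71°)) = 1.6364 pm
Final wavelength: λ' = 3.2835 + 1.6364 = 4.9199 pm
Final photon energy: E' = hc/λ' = 252.0075 keV

Electron kinetic energy:
K_e = E - E' = 377.6000 - 252.0075 = 125.5925 keV

(Intermediate values are shown rounded; full precision is carried through to the final answer.)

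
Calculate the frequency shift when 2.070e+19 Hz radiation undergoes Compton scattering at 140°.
4.726e+18 Hz (decrease)

Convert frequency to wavelength (c = 299792458 m/s):
λ₀ = c/f₀ = 299792458/2.070e+19 = 1.4482727e-11 m = 14.4827 pm

Calculate Compton shift:
Δλ = λ_C(1 - cos(140°)) = 4.2850 pm

Final wavelength:
λ' = λ₀ + Δλ = 14.4827 + 4.2850 = 18.7677 pm

Final frequency:
f' = c/λ' = 299792458/1.8767699e-11 = 1.5973853e+19 Hz

Frequency shift (decrease):
Δf = f₀ - f' = 2.070e+19 - 1.5973853e+19 = 4.726e+18 Hz

(Intermediate values are shown rounded; full precision is carried through to the final answer.)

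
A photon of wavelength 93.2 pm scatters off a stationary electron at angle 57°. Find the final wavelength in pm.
94.3048 pm

Using the Compton scattering formula:
λ' = λ + Δλ = λ + λ_C(1 - cos θ)

Given:
- Initial wavelength λ = 93.2 pm
- Scattering angle θ = 57°
- Compton wavelength λ_C ≈ 2.4263 pm

Calculate the shift:
Δλ = 2.4263 × (1 - cos(57°))
Δλ = 2.4263 × 0.4554
Δλ = 1.1048 pm

Final wavelength:
λ' = 93.2 + 1.1048 = 94.3048 pm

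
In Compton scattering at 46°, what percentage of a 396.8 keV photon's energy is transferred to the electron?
0.1917 (or 19.17%)

Calculate initial and final photon energies:

Initial: E₀ = 396.8 keV → λ₀ = 3.1246 pm
Compton shift: Δλ = 0.7409 pm
Final wavelength: λ' = 3.8655 pm
Final energy: E' = 320.7493 keV

Fractional energy loss:
(E₀ - E')/E₀ = (396.8000 - 320.7493)/396.8000
= 76.0507/396.8000
= 0.1917
= 19.17%

(Intermediate values are shown rounded; full precision is carried through to the final answer.)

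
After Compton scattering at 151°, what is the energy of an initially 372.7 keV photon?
157.4391 keV

First convert energy to wavelength:
λ = hc/E, with hc ≈ 1239.842 keV·pm (i.e. 1239.842 eV·nm)

For E = 372.7 keV = 372700 eV:
λ = 1239.842 keV·pm / 372.7 keV
λ = 3.3266 pm

Calculate the Compton shift:
Δλ = λ_C(1 - cos(151°)) = 2.4263 × 1.8746
Δλ = 4.5484 pm

Final wavelength:
λ' = 3.3266 + 4.5484 = 7.8751 pm

Final energy:
E' = hc/λ' = 1239.842 / 7.8751 = 157.4391 keV

(Intermediate values are shown rounded; full precision is carried through to the final answer.)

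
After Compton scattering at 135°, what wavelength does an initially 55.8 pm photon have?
59.9420 pm

Using the Compton formula: λ' = λ + λ_C(1 − cos θ)

For θ = 135°, cos θ = -√2/2 (exact) ≈ -0.7071, so:
1 − cos 135° = 1 − (-√2/2) ≈ 1.7071

Δλ = λ_C × 1.7071 = 2.4263 × 1.7071 = 4.1420 pm

λ' = 55.8 + 4.1420 = 59.9420 pm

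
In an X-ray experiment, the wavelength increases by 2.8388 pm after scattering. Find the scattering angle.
99.79°

From the Compton formula Δλ = λ_C(1 - cos θ), we can solve for θ:

cos θ = 1 - Δλ/λ_C

Given:
- Δλ = 2.8388 pm
- λ_C = h/(m_e·c) ≈ 2.42631024 pm

cos θ = 1 - 2.8388/2.42631024
cos θ = 1 - 1.170007
cos θ = -0.170007

θ = arccos(-0.170007)
θ = 99.79°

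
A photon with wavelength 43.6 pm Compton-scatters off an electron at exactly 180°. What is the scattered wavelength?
48.4526 pm

Using the Compton formula: λ' = λ + λ_C(1 − cos θ)

For θ = 180°, cos θ = -1 (exact) = -1.0000, so:
1 − cos 180° = 1 − (-1) = 2.0000

Δλ = λ_C × 2.0000 = 2.4263 × 2.0000 = 4.8526 pm

λ' = 43.6 + 4.8526 = 48.4526 pm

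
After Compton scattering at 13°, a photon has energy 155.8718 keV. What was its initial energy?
157.1000 keV

Convert final energy to wavelength (hc ≈ 1239.842 keV·pm):
λ' = hc/E' = 1239.842 / 155.8718 = 7.9542 pm

Calculate the Compton shift:
Δλ = λ_C(1 - cos(13°))
Δλ = 2.4263 × (1 - cos(13°))
Δλ = 0.0622 pm

Initial wavelength:
λ = λ' - Δλ = 7.9542 - 0.0622 = 7.8921 pm

Initial energy:
E = hc/λ = 1239.842 / 7.8921 = 157.1000 keV

(Intermediate values are shown rounded; full precision is carried through to the final answer.)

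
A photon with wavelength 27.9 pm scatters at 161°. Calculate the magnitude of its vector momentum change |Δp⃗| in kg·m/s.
4.3461e-23 kg·m/s

Photon momentum magnitude is p = h/λ.

Initial momentum:
p₀ = h/λ = 6.6261e-34/2.7900e-11 = 2.3749e-23 kg·m/s

After scattering:
λ' = λ + Δλ = 27.9 + 4.7204 = 32.6204 pm
p' = h/λ' = 6.6261e-34/3.2620e-11 = 2.0313e-23 kg·m/s

Momentum is a vector; the scattered photon's direction makes angle θ = 161° with the incident direction. The magnitude of the vector change Δp⃗ = p⃗₀ − p⃗' is found from the law of cosines:
|Δp⃗|² = p₀² + p'² − 2p₀p'cos θ
|Δp⃗|² = (2.3749e-23)² + (2.0313e-23)² − 2·2.3749e-23·2.0313e-23·cos(161°)
|Δp⃗| = 4.3461e-23 kg·m/s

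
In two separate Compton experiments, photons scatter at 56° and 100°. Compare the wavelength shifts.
100° produces the larger shift by a factor of 2.662

Calculate both shifts using Δλ = λ_C(1 - cos θ):

For θ₁ = 56°:
Δλ₁ = 2.4263 × (1 - cos(56°))
Δλ₁ = 2.4263 × 0.4408
Δλ₁ = 1.0695 pm

For θ₂ = 100°:
Δλ₂ = 2.4263 × (1 - cos(100°))
Δλ₂ = 2.4263 × 1.1736
Δλ₂ = 2.8476 pm

The 100° angle produces the larger shift.
Ratio: 2.8476/1.0695 = 2.662

(Intermediate values are shown rounded; full precision is carried through to the final answer.)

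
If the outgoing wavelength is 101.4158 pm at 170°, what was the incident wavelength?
96.6000 pm

From λ' = λ + Δλ, we have λ = λ' - Δλ

First calculate the Compton shift:
Δλ = λ_C(1 - cos θ)
Δλ = 2.4263 × (1 - cos(170°))
Δλ = 2.4263 × 1.9848
Δλ = 4.8158 pm

Initial wavelength:
λ = λ' - Δλ
λ = 101.4158 - 4.8158
λ = 96.6000 pm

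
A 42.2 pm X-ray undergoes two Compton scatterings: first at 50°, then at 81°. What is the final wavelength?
45.1135 pm

Apply Compton shift twice:

First scattering at θ₁ = 50°:
Δλ₁ = λ_C(1 - cos(50°))
Δλ₁ = 2.4263 × 0.3572
Δλ₁ = 0.8667 pm

After first scattering:
λ₁ = 42.2 + 0.8667 = 43.0667 pm

Second scattering at θ₂ = 81°:
Δλ₂ = λ_C(1 - cos(81°))
Δλ₂ = 2.4263 × 0.8436
Δλ₂ = 2.0468 pm

Final wavelength:
λ₂ = 43.0667 + 2.0468 = 45.1135 pm

Total shift: Δλ_total = 0.8667 + 2.0468 = 2.9135 pm

(Intermediate values are shown rounded; full precision is carried through to the final answer.)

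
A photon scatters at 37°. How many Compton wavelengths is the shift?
0.2014 λ_C

The Compton shift formula is:
Δλ = λ_C(1 - cos θ)

Dividing both sides by λ_C:
Δλ/λ_C = 1 - cos θ

For θ = 37°:
Δλ/λ_C = 1 - cos(37°)
Δλ/λ_C = 1 - 0.7986
Δλ/λ_C = 0.2014

This means the shift is 0.2014 × λ_C = 0.4886 pm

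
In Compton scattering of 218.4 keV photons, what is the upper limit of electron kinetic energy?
100.6512 keV

Maximum energy transfer occurs at θ = 180° (backscattering).

Initial photon: E₀ = 218.4 keV → λ₀ = 5.6769 pm

Maximum Compton shift (at 180°):
Δλ_max = 2λ_C = 2 × 2.4263 = 4.8526 pm

Final wavelength:
λ' = 5.6769 + 4.8526 = 10.5296 pm

Minimum photon energy (maximum energy to electron):
E'_min = hc/λ' = 117.7488 keV

Maximum electron kinetic energy:
K_max = E₀ - E'_min = 218.4000 - 117.7488 = 100.6512 keV

(Intermediate values are shown rounded; full precision is carried through to the final answer.)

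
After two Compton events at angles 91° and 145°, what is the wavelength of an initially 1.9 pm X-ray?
8.7825 pm

Apply Compton shift twice:

First scattering at θ₁ = 91°:
Δλ₁ = λ_C(1 - cos(91°))
Δλ₁ = 2.4263 × 1.0175
Δλ₁ = 2.4687 pm

After first scattering:
λ₁ = 1.9 + 2.4687 = 4.3687 pm

Second scattering at θ₂ = 145°:
Δλ₂ = λ_C(1 - cos(145°))
Δλ₂ = 2.4263 × 1.8192
Δλ₂ = 4.4138 pm

Final wavelength:
λ₂ = 4.3687 + 4.4138 = 8.7825 pm

Total shift: Δλ_total = 2.4687 + 4.4138 = 6.8825 pm

(Intermediate values are shown rounded; full precision is carried through to the final answer.)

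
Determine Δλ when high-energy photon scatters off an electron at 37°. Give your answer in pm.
0.4886 pm

Using the Compton scattering formula:
Δλ = λ_C(1 - cos θ)

where λ_C = h/(m_e·c) ≈ 2.4263 pm is the Compton wavelength of an electron.

For θ = 37°:
cos(37°) = 0.7986
1 - cos(37°) = 0.2014

Δλ = 2.4263 × 0.2014
Δλ = 0.4886 pm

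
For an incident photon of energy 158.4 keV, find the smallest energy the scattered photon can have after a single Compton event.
97.7801 keV (at θ = 180°)

The scattered photon has minimum energy when its wavelength is maximum, i.e., when the Compton shift Δλ = λ_C(1 − cos θ) is maximum. This occurs at θ = 180° (backscattering), giving Δλ_max = 2λ_C = 4.8526 pm.

Initial wavelength: λ₀ = hc/E₀ = 7.8273 pm
Maximum final wavelength: λ'_max = λ₀ + 2λ_C = 7.8273 + 4.8526 = 12.6799 pm
Minimum final energy: E'_min = hc/λ'_max = 97.7801 keV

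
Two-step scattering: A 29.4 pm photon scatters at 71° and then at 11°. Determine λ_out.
31.0810 pm

Apply Compton shift twice:

First scattering at θ₁ = 71°:
Δλ₁ = λ_C(1 - cos(71°))
Δλ₁ = 2.4263 × 0.6744
Δλ₁ = 1.6364 pm

After first scattering:
λ₁ = 29.4 + 1.6364 = 31.0364 pm

Second scattering at θ₂ = 11°:
Δλ₂ = λ_C(1 - cos(11°))
Δλ₂ = 2.4263 × 0.0184
Δλ₂ = 0.0446 pm

Final wavelength:
λ₂ = 31.0364 + 0.0446 = 31.0810 pm

Total shift: Δλ_total = 1.6364 + 0.0446 = 1.6810 pm

(Intermediate values are shown rounded; full precision is carried through to the final answer.)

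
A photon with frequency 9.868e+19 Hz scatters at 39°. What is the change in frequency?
1.491e+19 Hz (decrease)

Convert frequency to wavelength (c = 299792458 m/s):
λ₀ = c/f₀ = 299792458/9.868e+19 = 3.0380265e-12 m = 3.0380 pm

Calculate Compton shift:
Δλ = λ_C(1 - cos(39°)) = 0.5407 pm

Final wavelength:
λ' = λ₀ + Δλ = 3.0380 + 0.5407 = 3.5787 pm

Final frequency:
f' = c/λ' = 299792458/3.5787396e-12 = 8.3770404e+19 Hz

Frequency shift (decrease):
Δf = f₀ - f' = 9.868e+19 - 8.3770404e+19 = 1.491e+19 Hz

(Intermediate values are shown rounded; full precision is carried through to the final answer.)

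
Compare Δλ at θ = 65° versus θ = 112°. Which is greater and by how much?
112° produces the larger shift by a factor of 2.381

Calculate both shifts using Δλ = λ_C(1 - cos θ):

For θ₁ = 65°:
Δλ₁ = 2.4263 × (1 - cos(65°))
Δλ₁ = 2.4263 × 0.5774
Δλ₁ = 1.4009 pm

For θ₂ = 112°:
Δλ₂ = 2.4263 × (1 - cos(112°))
Δλ₂ = 2.4263 × 1.3746
Δλ₂ = 3.3352 pm

The 112° angle produces the larger shift.
Ratio: 3.3352/1.4009 = 2.381

(Intermediate values are shown rounded; full precision is carried through to the final answer.)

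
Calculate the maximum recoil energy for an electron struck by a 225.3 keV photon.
105.5743 keV

Maximum energy transfer occurs at θ = 180° (backscattering).

Initial photon: E₀ = 225.3 keV → λ₀ = 5.5031 pm

Maximum Compton shift (at 180°):
Δλ_max = 2λ_C = 2 × 2.4263 = 4.8526 pm

Final wavelength:
λ' = 5.5031 + 4.8526 = 10.3557 pm

Minimum photon energy (maximum energy to electron):
E'_min = hc/λ' = 119.7257 keV

Maximum electron kinetic energy:
K_max = E₀ - E'_min = 225.3000 - 119.7257 = 105.5743 keV

(Intermediate values are shown rounded; full precision is carried through to the final answer.)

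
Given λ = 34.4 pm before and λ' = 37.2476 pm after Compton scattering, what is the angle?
100.00°

First find the wavelength shift:
Δλ = λ' - λ = 37.2476 - 34.4 = 2.8476 pm

Using Δλ = λ_C(1 - cos θ), with λ_C = h/(m_e·c) ≈ 2.42631024 pm:
cos θ = 1 - Δλ/λ_C
cos θ = 1 - 2.8476/2.42631024
cos θ = -0.173634

θ = arccos(-0.173634)
θ = 100.00°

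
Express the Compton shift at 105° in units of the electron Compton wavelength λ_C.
1.2588 λ_C

The Compton shift formula is:
Δλ = λ_C(1 - cos θ)

Dividing both sides by λ_C:
Δλ/λ_C = 1 - cos θ

For θ = 105°:
Δλ/λ_C = 1 - cos(105°)
Δλ/λ_C = 1 - -0.2588
Δλ/λ_C = 1.2588

This means the shift is 1.2588 × λ_C = 3.0543 pm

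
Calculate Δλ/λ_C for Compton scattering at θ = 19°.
0.0545 λ_C

The Compton shift formula is:
Δλ = λ_C(1 - cos θ)

Dividing both sides by λ_C:
Δλ/λ_C = 1 - cos θ

For θ = 19°:
Δλ/λ_C = 1 - cos(19°)
Δλ/λ_C = 1 - 0.9455
Δλ/λ_C = 0.0545

This means the shift is 0.0545 × λ_C = 0.1322 pm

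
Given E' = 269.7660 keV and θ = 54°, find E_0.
344.8000 keV

Convert final energy to wavelength (hc ≈ 1239.842 keV·pm):
λ' = hc/E' = 1239.842 / 269.7660 = 4.5960 pm

Calculate the Compton shift:
Δλ = λ_C(1 - cos(54°))
Δλ = 2.4263 × (1 - cos(54°))
Δλ = 1.0002 pm

Initial wavelength:
λ = λ' - Δλ = 4.5960 - 1.0002 = 3.5958 pm

Initial energy:
E = hc/λ = 1239.842 / 3.5958 = 344.8000 keV

(Intermediate values are shown rounded; full precision is carried through to the final answer.)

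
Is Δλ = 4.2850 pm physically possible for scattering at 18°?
No, inconsistent

Calculate the expected shift for θ = 18°:

Δλ_expected = λ_C(1 - cos(18°))
Δλ_expected = 2.4263 × (1 - cos(18°))
Δλ_expected = 2.4263 × 0.0489
Δλ_expected = 0.1188 pm

Given shift: 4.2850 pm
Expected shift: 0.1188 pm
Difference: 4.1662 pm

The values do not match. The given shift corresponds to θ ≈ 140.0°, not 18°.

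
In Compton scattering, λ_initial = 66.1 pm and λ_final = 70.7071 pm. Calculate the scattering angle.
154.00°

First find the wavelength shift:
Δλ = λ' - λ = 70.7071 - 66.1 = 4.6071 pm

Using Δλ = λ_C(1 - cos θ), with λ_C = h/(m_e·c) ≈ 2.42631024 pm:
cos θ = 1 - Δλ/λ_C
cos θ = 1 - 4.6071/2.42631024
cos θ = -0.898809

θ = arccos(-0.898809)
θ = 154.00°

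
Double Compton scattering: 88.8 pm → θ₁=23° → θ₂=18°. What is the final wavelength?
89.1116 pm

Apply Compton shift twice:

First scattering at θ₁ = 23°:
Δλ₁ = λ_C(1 - cos(23°))
Δλ₁ = 2.4263 × 0.0795
Δλ₁ = 0.1929 pm

After first scattering:
λ₁ = 88.8 + 0.1929 = 88.9929 pm

Second scattering at θ₂ = 18°:
Δλ₂ = λ_C(1 - cos(18°))
Δλ₂ = 2.4263 × 0.0489
Δλ₂ = 0.1188 pm

Final wavelength:
λ₂ = 88.9929 + 0.1188 = 89.1116 pm

Total shift: Δλ_total = 0.1929 + 0.1188 = 0.3116 pm

(Intermediate values are shown rounded; full precision is carried through to the final answer.)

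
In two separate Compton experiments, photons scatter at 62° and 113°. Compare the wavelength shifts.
113° produces the larger shift by a factor of 2.621

Calculate both shifts using Δλ = λ_C(1 - cos θ):

For θ₁ = 62°:
Δλ₁ = 2.4263 × (1 - cos(62°))
Δλ₁ = 2.4263 × 0.5305
Δλ₁ = 1.2872 pm

For θ₂ = 113°:
Δλ₂ = 2.4263 × (1 - cos(113°))
Δλ₂ = 2.4263 × 1.3907
Δλ₂ = 3.3743 pm

The 113° angle produces the larger shift.
Ratio: 3.3743/1.2872 = 2.621

(Intermediate values are shown rounded; full precision is carried through to the final answer.)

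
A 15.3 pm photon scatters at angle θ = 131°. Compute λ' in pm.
19.3181 pm

Using the Compton scattering formula:
λ' = λ + Δλ = λ + λ_C(1 - cos θ)

Given:
- Initial wavelength λ = 15.3 pm
- Scattering angle θ = 131°
- Compton wavelength λ_C ≈ 2.4263 pm

Calculate the shift:
Δλ = 2.4263 × (1 - cos(131°))
Δλ = 2.4263 × 1.6561
Δλ = 4.0181 pm

Final wavelength:
λ' = 15.3 + 4.0181 = 19.3181 pm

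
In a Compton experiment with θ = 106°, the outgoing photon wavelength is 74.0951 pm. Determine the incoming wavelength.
71.0000 pm

From λ' = λ + Δλ, we have λ = λ' - Δλ

First calculate the Compton shift:
Δλ = λ_C(1 - cos θ)
Δλ = 2.4263 × (1 - cos(106°))
Δλ = 2.4263 × 1.2756
Δλ = 3.0951 pm

Initial wavelength:
λ = λ' - Δλ
λ = 74.0951 - 3.0951
λ = 71.0000 pm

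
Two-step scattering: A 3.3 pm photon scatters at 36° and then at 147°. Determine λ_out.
8.2246 pm

Apply Compton shift twice:

First scattering at θ₁ = 36°:
Δλ₁ = λ_C(1 - cos(36°))
Δλ₁ = 2.4263 × 0.1910
Δλ₁ = 0.4634 pm

After first scattering:
λ₁ = 3.3 + 0.4634 = 3.7634 pm

Second scattering at θ₂ = 147°:
Δλ₂ = λ_C(1 - cos(147°))
Δλ₂ = 2.4263 × 1.8387
Δλ₂ = 4.4612 pm

Final wavelength:
λ₂ = 3.7634 + 4.4612 = 8.2246 pm

Total shift: Δλ_total = 0.4634 + 4.4612 = 4.9246 pm

(Intermediate values are shown rounded; full precision is carried through to the final answer.)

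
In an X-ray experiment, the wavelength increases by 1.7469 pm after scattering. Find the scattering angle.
73.74°

From the Compton formula Δλ = λ_C(1 - cos θ), we can solve for θ:

cos θ = 1 - Δλ/λ_C

Given:
- Δλ = 1.7469 pm
- λ_C = h/(m_e·c) ≈ 2.42631024 pm

cos θ = 1 - 1.7469/2.42631024
cos θ = 1 - 0.719982
cos θ = 0.280018

θ = arccos(0.280018)
θ = 73.74°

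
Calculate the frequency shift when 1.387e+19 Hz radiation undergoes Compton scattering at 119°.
1.982e+18 Hz (decrease)

Convert frequency to wavelength (c = 299792458 m/s):
λ₀ = c/f₀ = 299792458/1.387e+19 = 2.1614453e-11 m = 21.6145 pm

Calculate Compton shift:
Δλ = λ_C(1 - cos(119°)) = 3.6026 pm

Final wavelength:
λ' = λ₀ + Δλ = 21.6145 + 3.6026 = 25.2171 pm

Final frequency:
f' = c/λ' = 299792458/2.5217061e-11 = 1.1888477e+19 Hz

Frequency shift (decrease):
Δf = f₀ - f' = 1.387e+19 - 1.1888477e+19 = 1.982e+18 Hz

(Intermediate values are shown rounded; full precision is carried through to the final answer.)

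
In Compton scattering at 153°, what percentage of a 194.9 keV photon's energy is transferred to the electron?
0.4190 (or 41.90%)

Calculate initial and final photon energies:

Initial: E₀ = 194.9 keV → λ₀ = 6.3614 pm
Compton shift: Δλ = 4.5882 pm
Final wavelength: λ' = 10.9496 pm
Final energy: E' = 113.2318 keV

Fractional energy loss:
(E₀ - E')/E₀ = (194.9000 - 113.2318)/194.9000
= 81.6682/194.9000
= 0.4190
= 41.90%

(Intermediate values are shown rounded; full precision is carried through to the final answer.)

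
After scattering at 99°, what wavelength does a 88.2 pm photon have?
91.0059 pm

Using the Compton scattering formula:
λ' = λ + Δλ = λ + λ_C(1 - cos θ)

Given:
- Initial wavelength λ = 88.2 pm
- Scattering angle θ = 99°
- Compton wavelength λ_C ≈ 2.4263 pm

Calculate the shift:
Δλ = 2.4263 × (1 - cos(99°))
Δλ = 2.4263 × 1.1564
Δλ = 2.8059 pm

Final wavelength:
λ' = 88.2 + 2.8059 = 91.0059 pm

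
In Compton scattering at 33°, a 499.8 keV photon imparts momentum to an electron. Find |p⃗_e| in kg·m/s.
1.4563e-22 kg·m/s

The electron is initially at rest, so by conservation of momentum:
p⃗_e = p⃗₀ − p⃗'  (incident photon momentum minus scattered photon momentum)

Photon momentum magnitudes (p = h/λ = E/c):
λ₀ = hc/E₀ = 2.4807 pm → p₀ = h/λ₀ = 2.6711e-22 kg·m/s
Δλ = λ_C(1 − cos 33°) = 0.3914 pm
λ' = 2.8721 pm → p' = h/λ' = 2.3070e-22 kg·m/s

The scattered photon makes angle θ = 33° with the incident direction, so by the law of cosines:
|p⃗_e|² = p₀² + p'² − 2p₀p'cos θ
|p⃗_e|² = (2.6711e-22)² + (2.3070e-22)² − 2·2.6711e-22·2.3070e-22·cos(33°)
|p⃗_e| = 1.4563e-22 kg·m/s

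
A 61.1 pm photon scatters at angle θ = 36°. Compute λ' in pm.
61.5634 pm

Using the Compton scattering formula:
λ' = λ + Δλ = λ + λ_C(1 - cos θ)

Given:
- Initial wavelength λ = 61.1 pm
- Scattering angle θ = 36°
- Compton wavelength λ_C ≈ 2.4263 pm

Calculate the shift:
Δλ = 2.4263 × (1 - cos(36°))
Δλ = 2.4263 × 0.1910
Δλ = 0.4634 pm

Final wavelength:
λ' = 61.1 + 0.4634 = 61.5634 pm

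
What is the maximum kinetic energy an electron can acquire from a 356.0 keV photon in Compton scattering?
207.2545 keV

Maximum energy transfer occurs at θ = 180° (backscattering).

Initial photon: E₀ = 356.0 keV → λ₀ = 3.4827 pm

Maximum Compton shift (at 180°):
Δλ_max = 2λ_C = 2 × 2.4263 = 4.8526 pm

Final wavelength:
λ' = 3.4827 + 4.8526 = 8.3353 pm

Minimum photon energy (maximum energy to electron):
E'_min = hc/λ' = 148.7455 keV

Maximum electron kinetic energy:
K_max = E₀ - E'_min = 356.0000 - 148.7455 = 207.2545 keV

(Intermediate values are shown rounded; full precision is carried through to the final answer.)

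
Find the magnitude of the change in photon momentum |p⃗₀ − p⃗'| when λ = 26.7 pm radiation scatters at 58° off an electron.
2.3587e-23 kg·m/s

Photon momentum magnitude is p = h/λ.

Initial momentum:
p₀ = h/λ = 6.6261e-34/2.6700e-11 = 2.4817e-23 kg·m/s

After scattering:
λ' = λ + Δλ = 26.7 + 1.1406 = 27.8406 pm
p' = h/λ' = 6.6261e-34/2.7841e-11 = 2.3800e-23 kg·m/s

Momentum is a vector; the scattered photon's direction makes angle θ = 58° with the incident direction. The magnitude of the vector change Δp⃗ = p⃗₀ − p⃗' is found from the law of cosines:
|Δp⃗|² = p₀² + p'² − 2p₀p'cos θ
|Δp⃗|² = (2.4817e-23)² + (2.3800e-23)² − 2·2.4817e-23·2.3800e-23·cos(58°)
|Δp⃗| = 2.3587e-23 kg·m/s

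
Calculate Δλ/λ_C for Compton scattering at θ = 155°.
1.9063 λ_C

The Compton shift formula is:
Δλ = λ_C(1 - cos θ)

Dividing both sides by λ_C:
Δλ/λ_C = 1 - cos θ

For θ = 155°:
Δλ/λ_C = 1 - cos(155°)
Δλ/λ_C = 1 - -0.9063
Δλ/λ_C = 1.9063

This means the shift is 1.9063 × λ_C = 4.6253 pm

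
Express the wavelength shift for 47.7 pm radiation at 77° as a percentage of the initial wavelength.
3.9424%

Calculate the Compton shift:
Δλ = λ_C(1 - cos(77°))
Δλ = 2.4263 × (1 - cos(77°))
Δλ = 2.4263 × 0.7750
Δλ = 1.8805 pm

Percentage change:
(Δλ/λ₀) × 100 = (1.8805/47.7) × 100
= 3.9424%

(Intermediate values are shown rounded; full precision is carried through to the final answer.)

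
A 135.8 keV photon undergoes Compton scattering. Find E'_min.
88.6708 keV (at θ = 180°)

The scattered photon has minimum energy when its wavelength is maximum, i.e., when the Compton shift Δλ = λ_C(1 − cos θ) is maximum. This occurs at θ = 180° (backscattering), giving Δλ_max = 2λ_C = 4.8526 pm.

Initial wavelength: λ₀ = hc/E₀ = 9.1299 pm
Maximum final wavelength: λ'_max = λ₀ + 2λ_C = 9.1299 + 4.8526 = 13.9825 pm
Minimum final energy: E'_min = hc/λ'_max = 88.6708 keV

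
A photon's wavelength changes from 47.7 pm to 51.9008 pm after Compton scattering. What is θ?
137.00°

First find the wavelength shift:
Δλ = λ' - λ = 51.9008 - 47.7 = 4.2008 pm

Using Δλ = λ_C(1 - cos θ), with λ_C = h/(m_e·c) ≈ 2.42631024 pm:
cos θ = 1 - Δλ/λ_C
cos θ = 1 - 4.2008/2.42631024
cos θ = -0.731353

θ = arccos(-0.731353)
θ = 137.00°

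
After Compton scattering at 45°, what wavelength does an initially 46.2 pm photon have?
46.9106 pm

Using the Compton formula: λ' = λ + λ_C(1 − cos θ)

For θ = 45°, cos θ = √2/2 (exact) ≈ 0.7071, so:
1 − cos 45° = 1 − (√2/2) ≈ 0.2929

Δλ = λ_C × 0.2929 = 2.4263 × 0.2929 = 0.7106 pm

λ' = 46.2 + 0.7106 = 46.9106 pm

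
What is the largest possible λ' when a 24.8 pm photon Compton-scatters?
29.6526 pm (at θ = 180°)

The Compton shift is Δλ = λ_C(1 − cos θ).

Since cos θ ranges from −1 to 1, the factor (1 − cos θ) ranges from 0 to 2; the maximum shift occurs at θ = 180° (backscattering):
Δλ_max = 2λ_C = 2 × 2.4263 pm = 4.8526 pm

Maximum scattered wavelength:
λ'_max = λ₀ + Δλ_max = 24.8 + 4.8526 = 29.6526 pm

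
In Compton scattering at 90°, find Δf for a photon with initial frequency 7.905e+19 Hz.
3.084e+19 Hz (decrease)

Convert frequency to wavelength (c = 299792458 m/s):
λ₀ = c/f₀ = 299792458/7.905e+19 = 3.7924410e-12 m = 3.7924 pm

Calculate Compton shift:
Δλ = λ_C(1 - cos(90°)) = 2.4263 pm

Final wavelength:
λ' = λ₀ + Δλ = 3.7924 + 2.4263 = 6.2188 pm

Final frequency:
f' = c/λ' = 299792458/6.2187512e-12 = 4.8207823e+19 Hz

Frequency shift (decrease):
Δf = f₀ - f' = 7.905e+19 - 4.8207823e+19 = 3.084e+19 Hz

(Intermediate values are shown rounded; full precision is carried through to the final answer.)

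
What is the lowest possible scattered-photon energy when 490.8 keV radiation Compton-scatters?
168.0279 keV (at θ = 180°)

The scattered photon has minimum energy when its wavelength is maximum, i.e., when the Compton shift Δλ = λ_C(1 − cos θ) is maximum. This occurs at θ = 180° (backscattering), giving Δλ_max = 2λ_C = 4.8526 pm.

Initial wavelength: λ₀ = hc/E₀ = 2.5262 pm
Maximum final wavelength: λ'_max = λ₀ + 2λ_C = 2.5262 + 4.8526 = 7.3788 pm
Minimum final energy: E'_min = hc/λ'_max = 168.0279 keV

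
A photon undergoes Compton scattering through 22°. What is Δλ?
0.1767 pm

Using the Compton scattering formula:
Δλ = λ_C(1 - cos θ)

where λ_C = h/(m_e·c) ≈ 2.4263 pm is the Compton wavelength of an electron.

For θ = 22°:
cos(22°) = 0.9272
1 - cos(22°) = 0.0728

Δλ = 2.4263 × 0.0728
Δλ = 0.1767 pm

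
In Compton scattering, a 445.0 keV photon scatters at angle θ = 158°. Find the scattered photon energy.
166.1517 keV

First convert energy to wavelength:
λ = hc/E, with hc ≈ 1239.842 keV·pm (i.e. 1239.842 eV·nm)

For E = 445.0 keV = 445000 eV:
λ = 1239.842 keV·pm / 445.0 keV
λ = 2.7862 pm

Calculate the Compton shift:
Δλ = λ_C(1 - cos(158°)) = 2.4263 × 1.9272
Δλ = 4.6759 pm

Final wavelength:
λ' = 2.7862 + 4.6759 = 7.4621 pm

Final energy:
E' = hc/λ' = 1239.842 / 7.4621 = 166.1517 keV

(Intermediate values are shown rounded; full precision is carried through to the final answer.)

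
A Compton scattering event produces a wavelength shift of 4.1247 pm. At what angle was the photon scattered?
134.43°

From the Compton formula Δλ = λ_C(1 - cos θ), we can solve for θ:

cos θ = 1 - Δλ/λ_C

Given:
- Δλ = 4.1247 pm
- λ_C = h/(m_e·c) ≈ 2.42631024 pm

cos θ = 1 - 4.1247/2.42631024
cos θ = 1 - 1.699989
cos θ = -0.699989

θ = arccos(-0.699989)
θ = 134.43°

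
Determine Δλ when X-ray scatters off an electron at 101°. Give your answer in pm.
2.8893 pm

Using the Compton scattering formula:
Δλ = λ_C(1 - cos θ)

where λ_C = h/(m_e·c) ≈ 2.4263 pm is the Compton wavelength of an electron.

For θ = 101°:
cos(101°) = -0.1908
1 - cos(101°) = 1.1908

Δλ = 2.4263 × 1.1908
Δλ = 2.8893 pm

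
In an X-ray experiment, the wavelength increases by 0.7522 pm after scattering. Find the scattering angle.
46.37°

From the Compton formula Δλ = λ_C(1 - cos θ), we can solve for θ:

cos θ = 1 - Δλ/λ_C

Given:
- Δλ = 0.7522 pm
- λ_C = h/(m_e·c) ≈ 2.42631024 pm

cos θ = 1 - 0.7522/2.42631024
cos θ = 1 - 0.310018
cos θ = 0.689982

θ = arccos(0.689982)
θ = 46.37°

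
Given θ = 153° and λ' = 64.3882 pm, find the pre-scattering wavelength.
59.8000 pm

From λ' = λ + Δλ, we have λ = λ' - Δλ

First calculate the Compton shift:
Δλ = λ_C(1 - cos θ)
Δλ = 2.4263 × (1 - cos(153°))
Δλ = 2.4263 × 1.8910
Δλ = 4.5882 pm

Initial wavelength:
λ = λ' - Δλ
λ = 64.3882 - 4.5882
λ = 59.8000 pm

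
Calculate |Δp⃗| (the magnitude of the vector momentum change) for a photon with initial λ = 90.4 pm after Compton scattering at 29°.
3.6644e-24 kg·m/s

Photon momentum magnitude is p = h/λ.

Initial momentum:
p₀ = h/λ = 6.6261e-34/9.0400e-11 = 7.3297e-24 kg·m/s

After scattering:
λ' = λ + Δλ = 90.4 + 0.3042 = 90.7042 pm
p' = h/λ' = 6.6261e-34/9.0704e-11 = 7.3051e-24 kg·m/s

Momentum is a vector; the scattered photon's direction makes angle θ = 29° with the incident direction. The magnitude of the vector change Δp⃗ = p⃗₀ − p⃗' is found from the law of cosines:
|Δp⃗|² = p₀² + p'² − 2p₀p'cos θ
|Δp⃗|² = (7.3297e-24)² + (7.3051e-24)² − 2·7.3297e-24·7.3051e-24·cos(29°)
|Δp⃗| = 3.6644e-24 kg·m/s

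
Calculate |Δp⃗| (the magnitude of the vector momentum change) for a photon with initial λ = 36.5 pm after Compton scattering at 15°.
4.7339e-24 kg·m/s

Photon momentum magnitude is p = h/λ.

Initial momentum:
p₀ = h/λ = 6.6261e-34/3.6500e-11 = 1.8154e-23 kg·m/s

After scattering:
λ' = λ + Δλ = 36.5 + 0.0827 = 36.5827 pm
p' = h/λ' = 6.6261e-34/3.6583e-11 = 1.8113e-23 kg·m/s

Momentum is a vector; the scattered photon's direction makes angle θ = 15° with the incident direction. The magnitude of the vector change Δp⃗ = p⃗₀ − p⃗' is found from the law of cosines:
|Δp⃗|² = p₀² + p'² − 2p₀p'cos θ
|Δp⃗|² = (1.8154e-23)² + (1.8113e-23)² − 2·1.8154e-23·1.8113e-23·cos(15°)
|Δp⃗| = 4.7339e-24 kg·m/s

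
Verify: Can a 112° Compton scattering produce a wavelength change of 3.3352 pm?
Yes, consistent

Calculate the expected shift for θ = 112°:

Δλ_expected = λ_C(1 - cos(112°))
Δλ_expected = 2.4263 × (1 - cos(112°))
Δλ_expected = 2.4263 × 1.3746
Δλ_expected = 3.3352 pm

Given shift: 3.3352 pm
Expected shift: 3.3352 pm
Difference: 0.0000 pm

The values match. This is consistent with Compton scattering at the stated angle.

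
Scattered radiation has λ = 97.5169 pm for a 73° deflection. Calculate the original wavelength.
95.8000 pm

From λ' = λ + Δλ, we have λ = λ' - Δλ

First calculate the Compton shift:
Δλ = λ_C(1 - cos θ)
Δλ = 2.4263 × (1 - cos(73°))
Δλ = 2.4263 × 0.7076
Δλ = 1.7169 pm

Initial wavelength:
λ = λ' - Δλ
λ = 97.5169 - 1.7169
λ = 95.8000 pm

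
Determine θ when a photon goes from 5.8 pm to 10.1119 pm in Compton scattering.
141.00°

First find the wavelength shift:
Δλ = λ' - λ = 10.1119 - 5.8 = 4.3119 pm

Using Δλ = λ_C(1 - cos θ), with λ_C = h/(m_e·c) ≈ 2.42631024 pm:
cos θ = 1 - Δλ/λ_C
cos θ = 1 - 4.3119/2.42631024
cos θ = -0.777143

θ = arccos(-0.777143)
θ = 141.00°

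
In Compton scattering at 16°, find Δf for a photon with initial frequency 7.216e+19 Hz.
1.596e+18 Hz (decrease)

Convert frequency to wavelength (c = 299792458 m/s):
λ₀ = c/f₀ = 299792458/7.216e+19 = 4.1545518e-12 m = 4.1546 pm

Calculate Compton shift:
Δλ = λ_C(1 - cos(16°)) = 0.0940 pm

Final wavelength:
λ' = λ₀ + Δλ = 4.1546 + 0.0940 = 4.2485 pm

Final frequency:
f' = c/λ' = 299792458/4.2485429e-12 = 7.0563594e+19 Hz

Frequency shift (decrease):
Δf = f₀ - f' = 7.216e+19 - 7.0563594e+19 = 1.596e+18 Hz

(Intermediate values are shown rounded; full precision is carried through to the final answer.)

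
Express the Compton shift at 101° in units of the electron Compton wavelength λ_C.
1.1908 λ_C

The Compton shift formula is:
Δλ = λ_C(1 - cos θ)

Dividing both sides by λ_C:
Δλ/λ_C = 1 - cos θ

For θ = 101°:
Δλ/λ_C = 1 - cos(101°)
Δλ/λ_C = 1 - -0.1908
Δλ/λ_C = 1.1908

This means the shift is 1.1908 × λ_C = 2.8893 pm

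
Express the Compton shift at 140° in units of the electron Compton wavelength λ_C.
1.7660 λ_C

The Compton shift formula is:
Δλ = λ_C(1 - cos θ)

Dividing both sides by λ_C:
Δλ/λ_C = 1 - cos θ

For θ = 140°:
Δλ/λ_C = 1 - cos(140°)
Δλ/λ_C = 1 - -0.7660
Δλ/λ_C = 1.7660

This means the shift is 1.7660 × λ_C = 4.2850 pm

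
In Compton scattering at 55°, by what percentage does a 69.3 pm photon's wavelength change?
1.4930%

Calculate the Compton shift:
Δλ = λ_C(1 - cos(55°))
Δλ = 2.4263 × (1 - cos(55°))
Δλ = 2.4263 × 0.4264
Δλ = 1.0346 pm

Percentage change:
(Δλ/λ₀) × 100 = (1.0346/69.3) × 100
= 1.4930%

(Intermediate values are shown rounded; full precision is carried through to the final answer.)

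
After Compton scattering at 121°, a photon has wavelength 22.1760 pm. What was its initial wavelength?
18.5000 pm

From λ' = λ + Δλ, we have λ = λ' - Δλ

First calculate the Compton shift:
Δλ = λ_C(1 - cos θ)
Δλ = 2.4263 × (1 - cos(121°))
Δλ = 2.4263 × 1.5150
Δλ = 3.6760 pm

Initial wavelength:
λ = λ' - Δλ
λ = 22.1760 - 3.6760
λ = 18.5000 pm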